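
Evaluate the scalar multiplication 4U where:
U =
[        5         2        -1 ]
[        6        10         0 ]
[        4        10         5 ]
4U =
[       20         8        -4 ]
[       24        40         0 ]
[       16        40        20 ]

Scalar multiplication is elementwise: (4U)[i][j] = 4 * U[i][j].
  (4U)[0][0] = 4 * (5) = 20
  (4U)[0][1] = 4 * (2) = 8
  (4U)[0][2] = 4 * (-1) = -4
  (4U)[1][0] = 4 * (6) = 24
  (4U)[1][1] = 4 * (10) = 40
  (4U)[1][2] = 4 * (0) = 0
  (4U)[2][0] = 4 * (4) = 16
  (4U)[2][1] = 4 * (10) = 40
  (4U)[2][2] = 4 * (5) = 20
4U =
[       20         8        -4 ]
[       24        40         0 ]
[       16        40        20 ]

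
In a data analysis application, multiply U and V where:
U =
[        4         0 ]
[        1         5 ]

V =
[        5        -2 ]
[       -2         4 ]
UV =
[       20        -8 ]
[       -5        18 ]

Matrix multiplication: (UV)[i][j] = sum over k of U[i][k] * V[k][j].
  (UV)[0][0] = (4)*(5) + (0)*(-2) = 20
  (UV)[0][1] = (4)*(-2) + (0)*(4) = -8
  (UV)[1][0] = (1)*(5) + (5)*(-2) = -5
  (UV)[1][1] = (1)*(-2) + (5)*(4) = 18
UV =
[       20        -8 ]
[       -5        18 ]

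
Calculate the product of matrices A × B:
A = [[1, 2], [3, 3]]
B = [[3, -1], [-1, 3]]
[[1, 5], [6, 6]]

Matrix multiplication:
C[0][0] = 1×3 + 2×-1 = 1
C[0][1] = 1×-1 + 2×3 = 5
C[1][0] = 3×3 + 3×-1 = 6
C[1][1] = 3×-1 + 3×3 = 6
Result: [[1, 5], [6, 6]]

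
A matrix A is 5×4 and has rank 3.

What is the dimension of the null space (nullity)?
1

The rank-nullity theorem for an m×n matrix states:
rank(A) + nullity(A) = n (the number of columns).
Here n = 4 and rank(A) = 3, so nullity(A) = 4 - 3 = 1.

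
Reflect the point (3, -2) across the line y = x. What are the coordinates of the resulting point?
(-2, 3)

Reflection across line y = x: (3, -2) → (-2, 3)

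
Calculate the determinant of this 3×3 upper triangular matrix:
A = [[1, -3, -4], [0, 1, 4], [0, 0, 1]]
1

The determinant of a triangular matrix is the product of its diagonal entries (the off-diagonal entries above the diagonal do not affect it).
det(A) = (1) * (1) * (1) = 1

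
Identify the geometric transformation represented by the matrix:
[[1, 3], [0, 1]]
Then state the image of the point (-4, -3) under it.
horizontal shear with factor 3; image of (-4, -3) is (-13, -3)

The matrix [[1, k], [0, 1]] sends (x, y) to (x + 3y, y), leaving the y-coordinate fixed: a horizontal shear.
The matrix [[1, 3], [0, 1]] represents: horizontal shear with factor 3.
Applying it to (-4, -3): [1·-4 + 3·-3, 0·-4 + 1·-3] = (-13, -3).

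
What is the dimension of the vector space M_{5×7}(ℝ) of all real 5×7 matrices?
Dimension = 35

A real 5×7 matrix is determined by its 5·7 = 35 independent entries.
A standard basis is {E_ij : 1 ≤ i ≤ 5, 1 ≤ j ≤ 7}, where E_ij has a 1 in position (i, j) and 0 elsewhere — there are 35 such matrices, and they are linearly independent and span M_{5×7}(ℝ).
Therefore dim(M_{5×7}(ℝ)) = 35.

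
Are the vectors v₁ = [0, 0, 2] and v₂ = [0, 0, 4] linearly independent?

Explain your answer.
No, linearly dependent (v₂ = 2·v₁)

Check whether there is a scalar k with v₂ = k·v₁.
Comparing components, k = 2 satisfies 2·[0, 0, 2] = [0, 0, 4].
Since v₂ is a scalar multiple of v₁, the two vectors are linearly dependent.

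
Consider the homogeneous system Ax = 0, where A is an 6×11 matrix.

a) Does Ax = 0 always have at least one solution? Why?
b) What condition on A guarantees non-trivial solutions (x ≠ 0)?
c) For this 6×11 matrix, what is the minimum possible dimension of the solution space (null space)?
a) Yes, x = 0 is always a solution. b) When A has linearly dependent columns (rank < n). c) Minimum nullity = 5.

a) x = 0 satisfies A·0 = 0, so the zero vector is always a solution.
b) Non-trivial solutions exist iff the columns of A are linearly dependent, equivalently rank(A) < n (the number of columns).
c) By rank-nullity, rank(A) + nullity(A) = n = 11. Since A has only 6 rows, rank(A) ≤ 6, so nullity(A) ≥ 11 - 6 = 5.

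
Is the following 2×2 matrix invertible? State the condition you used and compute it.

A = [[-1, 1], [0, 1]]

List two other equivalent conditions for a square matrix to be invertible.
Yes, invertible; det(A) = -1 ≠ 0. Equivalent conditions: rank(A) = 2; Ax = 0 has only the trivial solution; 0 is not an eigenvalue; the columns of A are linearly independent.

To check invertibility, compute det(A).
The given matrix is triangular, so det(A) equals the product of its diagonal entries = -1 ≠ 0.
Since det(A) ≠ 0, A is invertible.
Equivalent conditions for a square matrix A to be invertible:
- rank(A) = 2 (full rank).
- The homogeneous system Ax = 0 has only the trivial solution x = 0.
- 0 is not an eigenvalue of A.
- The columns (equivalently rows) of A are linearly independent.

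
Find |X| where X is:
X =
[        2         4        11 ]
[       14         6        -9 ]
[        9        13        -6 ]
det(X) = 1582

Expand along row 0 (cofactor expansion): det(X) = a*(e*i - f*h) - b*(d*i - f*g) + c*(d*h - e*g), where the 3×3 is [[a, b, c], [d, e, f], [g, h, i]].
Minor M_00 = (6)*(-6) - (-9)*(13) = -36 + 117 = 81.
Minor M_01 = (14)*(-6) - (-9)*(9) = -84 + 81 = -3.
Minor M_02 = (14)*(13) - (6)*(9) = 182 - 54 = 128.
det(X) = (2)*(81) - (4)*(-3) + (11)*(128) = 162 + 12 + 1408 = 1582.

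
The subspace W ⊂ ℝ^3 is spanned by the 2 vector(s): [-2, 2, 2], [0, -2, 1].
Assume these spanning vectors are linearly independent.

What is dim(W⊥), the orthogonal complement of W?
dim(W⊥) = 1

For any subspace W of ℝ^n, dim(W) + dim(W⊥) = n (the whole-space dimension).
Here the given 2 vectors are linearly independent, so dim(W) = 2.
Thus dim(W⊥) = n - dim(W) = 3 - 2 = 1.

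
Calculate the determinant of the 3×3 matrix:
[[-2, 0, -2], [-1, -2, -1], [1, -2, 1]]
0

Expansion along first row:
det = -2·det([[-2,-1],[-2,1]]) - 0·det([[-1,-1],[1,1]]) + -2·det([[-1,-2],[1,-2]])
    = -2·(-2·1 - -1·-2) - 0·(-1·1 - -1·1) + -2·(-1·-2 - -2·1)
    = -2·-4 - 0·0 + -2·4
    = 8 + 0 + -8 = 0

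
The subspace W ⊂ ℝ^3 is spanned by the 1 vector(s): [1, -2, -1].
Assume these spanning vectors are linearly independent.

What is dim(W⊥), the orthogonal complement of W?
dim(W⊥) = 2

For any subspace W of ℝ^n, dim(W) + dim(W⊥) = n (the whole-space dimension).
Here the given 1 vectors are linearly independent, so dim(W) = 1.
Thus dim(W⊥) = n - dim(W) = 3 - 1 = 2.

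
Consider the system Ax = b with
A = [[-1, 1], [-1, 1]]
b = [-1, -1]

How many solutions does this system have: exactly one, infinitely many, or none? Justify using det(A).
Infinitely many solutions

det(A) = (-1)*(1) - (1)*(-1) = 0, so A is singular (column 2 is -1 times column 1).
b = [-1, -1] = 1 * column 1 of A, so b lies in the column space of A.
A singular matrix whose right-hand side is in its column space gives a 1-parameter family of solutions — infinitely many.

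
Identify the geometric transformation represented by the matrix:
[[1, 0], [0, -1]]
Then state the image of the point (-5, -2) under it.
reflection across the x-axis; image of (-5, -2) is (-5, 2)

This is a symmetric orthogonal matrix with determinant -1, which characterizes a reflection in ℝ².
The matrix [[1, 0], [0, -1]] represents: reflection across the x-axis.
Applying it to (-5, -2): [1·-5 + 0·-2, 0·-5 + -1·-2] = (-5, 2).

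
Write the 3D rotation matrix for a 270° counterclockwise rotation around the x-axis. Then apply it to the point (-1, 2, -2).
R = [[1, 0, 0], [0, 0, 1], [0, -1, 0]]; R·(-1, 2, -2) = (-1, -2, -2)

Rotation matrix for 270° around x-axis:
cos(270°) = 0, sin(270°) = -1
R = [[1, 0, 0], [0, 0, 1], [0, -1, 0]]
Apply to (-1, 2, -2): R·[-1, 2, -2]ᵀ = (-1, -2, -2)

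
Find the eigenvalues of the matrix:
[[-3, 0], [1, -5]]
λ = -5 and λ = -3

Characteristic equation: det(A - λI) = 0
λ² - (trace)λ + (det) = 0
λ² - (-8)λ + (15) = 0
λ² + 8λ + 15 = 0
Solving: λ = -5, -3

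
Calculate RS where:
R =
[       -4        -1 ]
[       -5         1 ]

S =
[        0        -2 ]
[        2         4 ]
RS =
[       -2         4 ]
[        2        14 ]

Matrix multiplication: (RS)[i][j] = sum over k of R[i][k] * S[k][j].
  (RS)[0][0] = (-4)*(0) + (-1)*(2) = -2
  (RS)[0][1] = (-4)*(-2) + (-1)*(4) = 4
  (RS)[1][0] = (-5)*(0) + (1)*(2) = 2
  (RS)[1][1] = (-5)*(-2) + (1)*(4) = 14
RS =
[       -2         4 ]
[        2        14 ]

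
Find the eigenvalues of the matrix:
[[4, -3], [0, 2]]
λ = 2 and λ = 4

Characteristic equation: det(A - λI) = 0
λ² - (trace)λ + (det) = 0
λ² - (6)λ + (8) = 0
λ² - 6λ + 8 = 0
Solving: λ = 2, 4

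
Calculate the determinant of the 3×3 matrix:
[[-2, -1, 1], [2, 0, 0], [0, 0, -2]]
-4

Expansion along first row:
det = -2·det([[0,0],[0,-2]]) - -1·det([[2,0],[0,-2]]) + 1·det([[2,0],[0,0]])
    = -2·(0·-2 - 0·0) - -1·(2·-2 - 0·0) + 1·(2·0 - 0·0)
    = -2·0 - -1·-4 + 1·0
    = 0 + -4 + 0 = -4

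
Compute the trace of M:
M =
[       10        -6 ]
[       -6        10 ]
tr(M) = 10 + 10 = 20

The trace of a square matrix is the sum of its diagonal entries.
Diagonal entries of M: M[0][0] = 10, M[1][1] = 10.
tr(M) = 10 + 10 = 20.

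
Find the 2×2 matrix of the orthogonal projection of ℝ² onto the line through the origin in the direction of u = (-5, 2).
[[25/29, -10/29], [-10/29, 4/29]]

The orthogonal projection onto the line spanned by a nonzero vector u = (a, b) has matrix P = (u uᵀ) / (uᵀ u) = (1/(a² + b²)) · [[a², ab], [ab, b²]].
Here u = (-5, 2), so a² + b² = 25 + 4 = 29.
P = (1/29) · [[25, -10], [-10, 4]] = [[25/29, -10/29], [-10/29, 4/29]].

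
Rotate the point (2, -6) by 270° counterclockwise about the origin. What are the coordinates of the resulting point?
(-6, -2)

Rotation matrix R(θ) = [[cos θ, -sin θ], [sin θ, cos θ]]; for θ = 270°:
R = [[0, 1], [-1, 0]]
Result: R × [2, -6]ᵀ = [0·2 + (1)·-6, -1·2 + (0)·-6]ᵀ = (-6, -2)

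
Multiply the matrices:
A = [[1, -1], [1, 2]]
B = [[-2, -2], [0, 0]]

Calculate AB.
[[-2, -2], [-2, -2]]

Each entry (i,j) of AB = sum over k of A[i][k]*B[k][j].
(AB)[0][0] = (1)*(-2) + (-1)*(0) = -2
(AB)[0][1] = (1)*(-2) + (-1)*(0) = -2
(AB)[1][0] = (1)*(-2) + (2)*(0) = -2
(AB)[1][1] = (1)*(-2) + (2)*(0) = -2
AB = [[-2, -2], [-2, -2]]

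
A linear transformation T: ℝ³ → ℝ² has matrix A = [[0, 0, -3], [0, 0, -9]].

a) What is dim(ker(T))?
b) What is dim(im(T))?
dim(ker) = 2, dim(im) = 1

Observe that row 2 = 3 × row 1 (so the rows are linearly dependent).
Thus rank(A) = 1 (only one linearly independent row).
dim(im(T)) = rank(A) = 1.
By the rank-nullity theorem applied to T: ℝ³ → ℝ², rank(A) + nullity(A) = 3 (the domain dimension), so dim(ker(T)) = 3 - 1 = 2.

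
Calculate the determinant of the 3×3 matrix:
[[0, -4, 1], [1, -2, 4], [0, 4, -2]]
-4

Expansion along first row:
det = 0·det([[-2,4],[4,-2]]) - -4·det([[1,4],[0,-2]]) + 1·det([[1,-2],[0,4]])
    = 0·(-2·-2 - 4·4) - -4·(1·-2 - 4·0) + 1·(1·4 - -2·0)
    = 0·-12 - -4·-2 + 1·4
    = 0 + -8 + 4 = -4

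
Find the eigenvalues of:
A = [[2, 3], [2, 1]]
λ = -1, 4

Solve det(A - λI) = 0. For a 2×2 matrix this is λ² - (trace)λ + det = 0.
trace(A) = 2 + 1 = 3.
det(A) = (2)*(1) - (3)*(2) = 2 - 6 = -4.
Characteristic equation: λ² - (3)λ + (-4) = 0.
Discriminant: (3)² - 4*(-4) = 9 + 16 = 25.
Roots: λ = (3 ± √25) / 2 = -1, 4.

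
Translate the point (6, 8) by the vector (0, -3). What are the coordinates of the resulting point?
(6, 5)

Translation by (0, -3):
x' = 6 + 0 = 6
y' = 8 + -3 = 5
Homogeneous matrix: [[1, 0, 0], [0, 1, -3], [0, 0, 1]]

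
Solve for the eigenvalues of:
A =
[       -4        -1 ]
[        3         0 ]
λ = -3, -1

Solve det(A - λI) = 0. For a 2×2 matrix the characteristic equation is λ² - (trace)λ + det = 0.
trace(A) = a + d = -4 + 0 = -4.
det(A) = a*d - b*c = (-4)*(0) - (-1)*(3) = 0 + 3 = 3.
Characteristic equation: λ² - (-4)λ + (3) = 0.
Discriminant = (-4)² - 4*(3) = 16 - 12 = 4.
λ = (-4 ± √4) / 2 = (-4 ± 2) / 2 = -3, -1.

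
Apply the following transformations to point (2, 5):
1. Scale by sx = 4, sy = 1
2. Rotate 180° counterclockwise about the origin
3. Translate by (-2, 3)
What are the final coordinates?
(-10, -2)

Step 1: Scale → (8, 5)
Step 2: Rotate 180° → (-8, -5)
Step 3: Translate → (-10, -2)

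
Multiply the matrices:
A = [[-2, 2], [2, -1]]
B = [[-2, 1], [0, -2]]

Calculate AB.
[[4, -6], [-4, 4]]

Each entry (i,j) of AB = sum over k of A[i][k]*B[k][j].
(AB)[0][0] = (-2)*(-2) + (2)*(0) = 4
(AB)[0][1] = (-2)*(1) + (2)*(-2) = -6
(AB)[1][0] = (2)*(-2) + (-1)*(0) = -4
(AB)[1][1] = (2)*(1) + (-1)*(-2) = 4
AB = [[4, -6], [-4, 4]]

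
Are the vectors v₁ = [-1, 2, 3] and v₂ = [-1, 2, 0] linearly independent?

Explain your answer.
Yes, linearly independent

Two vectors are linearly dependent iff one is a scalar multiple of the other.
No single scalar k satisfies v₂ = k·v₁ (the ratios of corresponding entries disagree), so v₁ and v₂ are linearly independent.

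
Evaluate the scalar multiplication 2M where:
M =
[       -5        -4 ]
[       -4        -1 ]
2M =
[      -10        -8 ]
[       -8        -2 ]

Scalar multiplication is elementwise: (2M)[i][j] = 2 * M[i][j].
  (2M)[0][0] = 2 * (-5) = -10
  (2M)[0][1] = 2 * (-4) = -8
  (2M)[1][0] = 2 * (-4) = -8
  (2M)[1][1] = 2 * (-1) = -2
2M =
[      -10        -8 ]
[       -8        -2 ]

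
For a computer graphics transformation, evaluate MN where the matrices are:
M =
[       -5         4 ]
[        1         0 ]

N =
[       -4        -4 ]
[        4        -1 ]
MN =
[       36        16 ]
[       -4        -4 ]

Matrix multiplication: (MN)[i][j] = sum over k of M[i][k] * N[k][j].
  (MN)[0][0] = (-5)*(-4) + (4)*(4) = 36
  (MN)[0][1] = (-5)*(-4) + (4)*(-1) = 16
  (MN)[1][0] = (1)*(-4) + (0)*(4) = -4
  (MN)[1][1] = (1)*(-4) + (0)*(-1) = -4
MN =
[       36        16 ]
[       -4        -4 ]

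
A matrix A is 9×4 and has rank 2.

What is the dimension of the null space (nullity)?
2

The rank-nullity theorem for an m×n matrix states:
rank(A) + nullity(A) = n (the number of columns).
Here n = 4 and rank(A) = 2, so nullity(A) = 4 - 2 = 2.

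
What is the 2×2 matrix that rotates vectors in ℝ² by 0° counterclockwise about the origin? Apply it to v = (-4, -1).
R = [[1, 0], [0, 1]]; R·v = (-4, -1)

A counterclockwise rotation by angle θ in ℝ² has matrix R(θ) = [[cos θ, -sin θ], [sin θ, cos θ]].
For θ = 0°: cos θ = 1, sin θ = 0.
R(0°) = [[1, 0], [0, 1]].
R·v = [1·-4 + (0)·-1, 0·-4 + 1·-1] = (-4, -1).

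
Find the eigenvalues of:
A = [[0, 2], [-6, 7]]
λ = 3, 4

Solve det(A - λI) = 0. For a 2×2 matrix this is λ² - (trace)λ + det = 0.
trace(A) = 0 + 7 = 7.
det(A) = (0)*(7) - (2)*(-6) = 0 + 12 = 12.
Characteristic equation: λ² - (7)λ + (12) = 0.
Discriminant: (7)² - 4*(12) = 49 - 48 = 1.
Roots: λ = (7 ± √1) / 2 = 3, 4.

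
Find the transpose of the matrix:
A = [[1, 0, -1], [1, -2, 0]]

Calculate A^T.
[[1, 1], [0, -2], [-1, 0]]

The transpose sends entry (i,j) to (j,i); rows become columns.
Row 0 of A: [1, 0, -1] -> column 0 of A^T.
Row 1 of A: [1, -2, 0] -> column 1 of A^T.
A^T = [[1, 1], [0, -2], [-1, 0]]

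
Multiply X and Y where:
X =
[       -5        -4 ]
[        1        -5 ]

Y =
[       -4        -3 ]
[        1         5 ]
XY =
[       16        -5 ]
[       -9       -28 ]

Matrix multiplication: (XY)[i][j] = sum over k of X[i][k] * Y[k][j].
  (XY)[0][0] = (-5)*(-4) + (-4)*(1) = 16
  (XY)[0][1] = (-5)*(-3) + (-4)*(5) = -5
  (XY)[1][0] = (1)*(-4) + (-5)*(1) = -9
  (XY)[1][1] = (1)*(-3) + (-5)*(5) = -28
XY =
[       16        -5 ]
[       -9       -28 ]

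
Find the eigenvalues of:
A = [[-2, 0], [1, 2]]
λ = -2, 2

Solve det(A - λI) = 0. For a 2×2 matrix this is λ² - (trace)λ + det = 0.
trace(A) = -2 + 2 = 0.
det(A) = (-2)*(2) - (0)*(1) = -4 - 0 = -4.
Characteristic equation: λ² - (0)λ + (-4) = 0.
Discriminant: (0)² - 4*(-4) = 0 + 16 = 16.
Roots: λ = (0 ± √16) / 2 = -2, 2.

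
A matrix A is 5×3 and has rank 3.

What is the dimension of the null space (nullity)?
0

The rank-nullity theorem for an m×n matrix states:
rank(A) + nullity(A) = n (the number of columns).
Here n = 3 and rank(A) = 3, so nullity(A) = 3 - 3 = 0.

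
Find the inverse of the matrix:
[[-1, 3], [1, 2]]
[[-2/5, 3/5], [1/5, 1/5]]

For [[a,b],[c,d]], inverse = (1/det)·[[d,-b],[-c,a]]
det = -1·2 - 3·1 = -5
Inverse = (1/-5)·[[2, -3], [-1, -1]]
        = [[-2/5, 3/5], [1/5, 1/5]]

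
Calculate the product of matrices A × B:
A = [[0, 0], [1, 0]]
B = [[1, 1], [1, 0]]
[[0, 0], [1, 1]]

Matrix multiplication:
C[0][0] = 0×1 + 0×1 = 0
C[0][1] = 0×1 + 0×0 = 0
C[1][0] = 1×1 + 0×1 = 1
C[1][1] = 1×1 + 0×0 = 1
Result: [[0, 0], [1, 1]]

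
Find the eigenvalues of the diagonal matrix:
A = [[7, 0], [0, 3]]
λ₁ = 7, λ₂ = 3

The characteristic polynomial of A is det(A - λI) = (7 - λ)(3 - λ) = 0.
The roots are λ = 7 and λ = 3, so the eigenvalues are the diagonal entries.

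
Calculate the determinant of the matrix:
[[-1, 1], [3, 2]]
-5

For a 2×2 matrix [[a, b], [c, d]], det = ad - bc
det = (-1)(2) - (1)(3) = -2 - 3 = -5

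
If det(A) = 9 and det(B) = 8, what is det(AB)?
72

Use the multiplicative property of determinants: det(AB) = det(A)*det(B).
det(AB) = (9)*(8) = 72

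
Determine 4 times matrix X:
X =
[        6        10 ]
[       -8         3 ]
4X =
[       24        40 ]
[      -32        12 ]

Scalar multiplication is elementwise: (4X)[i][j] = 4 * X[i][j].
  (4X)[0][0] = 4 * (6) = 24
  (4X)[0][1] = 4 * (10) = 40
  (4X)[1][0] = 4 * (-8) = -32
  (4X)[1][1] = 4 * (3) = 12
4X =
[       24        40 ]
[      -32        12 ]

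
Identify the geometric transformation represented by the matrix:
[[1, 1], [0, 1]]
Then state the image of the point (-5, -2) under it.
horizontal shear with factor 1; image of (-5, -2) is (-7, -2)

The matrix [[1, k], [0, 1]] sends (x, y) to (x + 1y, y), leaving the y-coordinate fixed: a horizontal shear.
The matrix [[1, 1], [0, 1]] represents: horizontal shear with factor 1.
Applying it to (-5, -2): [1·-5 + 1·-2, 0·-5 + 1·-2] = (-7, -2).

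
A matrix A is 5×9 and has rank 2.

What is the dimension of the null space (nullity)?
7

The rank-nullity theorem for an m×n matrix states:
rank(A) + nullity(A) = n (the number of columns).
Here n = 9 and rank(A) = 2, so nullity(A) = 9 - 2 = 7.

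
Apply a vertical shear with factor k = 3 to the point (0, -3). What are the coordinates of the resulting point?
(0, -3)

Shear matrix for vertical shear with factor k = 3:
[[1, 0], [3, 1]]
Result: (0, -3) → (0, -3)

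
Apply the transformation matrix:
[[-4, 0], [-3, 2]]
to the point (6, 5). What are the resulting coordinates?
(-24, -8)

Matrix multiplication:
[[-4, 0], [-3, 2]] × [6, 5]ᵀ
= [-4×6 + 0×5, -3×6 + 2×5]ᵀ
= [-24.0000, -8.0000]ᵀ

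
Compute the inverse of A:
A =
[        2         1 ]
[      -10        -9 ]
det(A) = -8
A⁻¹ =
[      9/8       1/8 ]
[     -5/4      -1/4 ]

For a 2×2 matrix A = [[a, b], [c, d]] with det(A) ≠ 0, A⁻¹ = (1/det(A)) * [[d, -b], [-c, a]].
det(A) = (2)*(-9) - (1)*(-10) = -18 + 10 = -8.
A⁻¹ = (1/-8) * [[-9, -1], [10, 2]].
Dividing each entry by -8 and reducing:
A⁻¹ =
[      9/8       1/8 ]
[     -5/4      -1/4 ]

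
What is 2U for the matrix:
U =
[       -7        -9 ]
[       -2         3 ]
2U =
[      -14       -18 ]
[       -4         6 ]

Scalar multiplication is elementwise: (2U)[i][j] = 2 * U[i][j].
  (2U)[0][0] = 2 * (-7) = -14
  (2U)[0][1] = 2 * (-9) = -18
  (2U)[1][0] = 2 * (-2) = -4
  (2U)[1][1] = 2 * (3) = 6
2U =
[      -14       -18 ]
[       -4         6 ]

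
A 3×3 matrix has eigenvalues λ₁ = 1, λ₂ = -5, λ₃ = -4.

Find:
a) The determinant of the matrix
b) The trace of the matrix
det = 20, trace = -8

Two standard eigenvalue identities:
- det(A) equals the product of the eigenvalues (counted with multiplicity).
- trace(A) equals the sum of the eigenvalues.
det(A) = (1)*(-5)*(-4) = 20.
trace(A) = 1 - 5 - 4 = -8.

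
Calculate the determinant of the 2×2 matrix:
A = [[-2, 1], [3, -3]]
3

For A = [[a, b], [c, d]], det(A) = a*d - b*c.
det(A) = (-2)*(-3) - (1)*(3) = 6 - 3 = 3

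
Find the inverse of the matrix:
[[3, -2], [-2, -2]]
[[1/5, -1/5], [-1/5, -3/10]]

For [[a,b],[c,d]], inverse = (1/det)·[[d,-b],[-c,a]]
det = 3·-2 - -2·-2 = -10
Inverse = (1/-10)·[[-2, 2], [2, 3]]
        = [[1/5, -1/5], [-1/5, -3/10]]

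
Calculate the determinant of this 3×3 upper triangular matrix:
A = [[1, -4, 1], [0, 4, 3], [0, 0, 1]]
4

The determinant of a triangular matrix is the product of its diagonal entries (the off-diagonal entries above the diagonal do not affect it).
det(A) = (1) * (4) * (1) = 4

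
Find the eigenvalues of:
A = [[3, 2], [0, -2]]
λ = -2, 3

Solve det(A - λI) = 0. For a 2×2 matrix this is λ² - (trace)λ + det = 0.
trace(A) = 3 - 2 = 1.
det(A) = (3)*(-2) - (2)*(0) = -6 - 0 = -6.
Characteristic equation: λ² - (1)λ + (-6) = 0.
Discriminant: (1)² - 4*(-6) = 1 + 24 = 25.
Roots: λ = (1 ± √25) / 2 = -2, 3.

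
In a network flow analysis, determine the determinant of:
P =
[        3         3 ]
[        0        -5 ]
det(P) = -15

For a 2×2 matrix [[a, b], [c, d]], det = a*d - b*c.
det(P) = (3)*(-5) - (3)*(0) = -15 - 0 = -15.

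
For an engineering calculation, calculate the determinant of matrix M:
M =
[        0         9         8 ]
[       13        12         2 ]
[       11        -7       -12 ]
det(M) = -182

Expand along row 0 (cofactor expansion): det(M) = a*(e*i - f*h) - b*(d*i - f*g) + c*(d*h - e*g), where the 3×3 is [[a, b, c], [d, e, f], [g, h, i]].
Minor M_00 = (12)*(-12) - (2)*(-7) = -144 + 14 = -130.
Minor M_01 = (13)*(-12) - (2)*(11) = -156 - 22 = -178.
Minor M_02 = (13)*(-7) - (12)*(11) = -91 - 132 = -223.
det(M) = (0)*(-130) - (9)*(-178) + (8)*(-223) = 0 + 1602 - 1784 = -182.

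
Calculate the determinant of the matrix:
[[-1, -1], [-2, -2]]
0

For a 2×2 matrix [[a, b], [c, d]], det = ad - bc
det = (-1)(-2) - (-1)(-2) = 2 - 2 = 0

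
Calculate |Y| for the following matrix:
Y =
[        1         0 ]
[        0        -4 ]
det(Y) = -4

For a 2×2 matrix [[a, b], [c, d]], det = a*d - b*c.
det(Y) = (1)*(-4) - (0)*(0) = -4 - 0 = -4.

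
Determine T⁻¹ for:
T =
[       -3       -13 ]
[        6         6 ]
det(T) = 60
T⁻¹ =
[     1/10     13/60 ]
[    -1/10     -1/20 ]

For a 2×2 matrix T = [[a, b], [c, d]] with det(T) ≠ 0, T⁻¹ = (1/det(T)) * [[d, -b], [-c, a]].
det(T) = (-3)*(6) - (-13)*(6) = -18 + 78 = 60.
T⁻¹ = (1/60) * [[6, 13], [-6, -3]].
Dividing each entry by 60 and reducing:
T⁻¹ =
[     1/10     13/60 ]
[    -1/10     -1/20 ]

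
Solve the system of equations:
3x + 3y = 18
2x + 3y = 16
x = 2, y = 4

Use elimination (row reduction):
Equation 1: 3x + 3y = 18.
Equation 2: 2x + 3y = 16.
Multiply Eq1 by 2 and Eq2 by 3: 6x + 6y = 36;  6x + 9y = 48.
Subtract: (3)y = 12, so y = 4.
Back-substitute into Eq1: 3x + 3*(4) = 18, so x = 2.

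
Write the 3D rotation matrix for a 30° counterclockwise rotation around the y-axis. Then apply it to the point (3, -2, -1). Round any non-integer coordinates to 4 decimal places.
R = [[√3/2, 0, 1/2], [0, 1, 0], [-1/2, 0, √3/2]]; R·(3, -2, -1) = (2.0981, -2.0000, -2.3660)

Rotation matrix for 30° around y-axis:
cos(30°) = √3/2, sin(30°) = 1/2
R = [[√3/2, 0, 1/2], [0, 1, 0], [-1/2, 0, √3/2]]
Apply to (3, -2, -1): R·[3, -2, -1]ᵀ = (2.0981, -2.0000, -2.3660)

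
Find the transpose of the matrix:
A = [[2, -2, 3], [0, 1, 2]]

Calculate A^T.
[[2, 0], [-2, 1], [3, 2]]

The transpose sends entry (i,j) to (j,i); rows become columns.
Row 0 of A: [2, -2, 3] -> column 0 of A^T.
Row 1 of A: [0, 1, 2] -> column 1 of A^T.
A^T = [[2, 0], [-2, 1], [3, 2]]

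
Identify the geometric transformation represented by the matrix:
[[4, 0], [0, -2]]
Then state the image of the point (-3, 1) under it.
non-uniform scaling by (4, -2); image of (-3, 1) is (-12, -2)

This is diagonal with distinct entries, so it scales the x-axis by 4 and the y-axis by -2.
The matrix [[4, 0], [0, -2]] represents: non-uniform scaling by (4, -2).
Applying it to (-3, 1): [4·-3 + 0·1, 0·-3 + -2·1] = (-12, -2).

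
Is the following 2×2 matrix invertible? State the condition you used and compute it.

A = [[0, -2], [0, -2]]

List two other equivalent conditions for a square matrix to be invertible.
No, not invertible; det(A) = 0 (two rows are equal, so the rows are linearly dependent). Equivalent conditions (failing for this A): rank(A) < 2; Ax = 0 has non-trivial solutions; 0 is an eigenvalue; the columns are linearly dependent.

To check invertibility, compute det(A).
In this matrix, row 0 and the last row are identical, so one row is a scalar multiple of another and the rows are linearly dependent.
A matrix with linearly dependent rows has det = 0 and is not invertible.
Equivalent failed conditions:
- rank(A) < 2.
- Ax = 0 has non-trivial solutions.
- 0 is an eigenvalue.
- The columns are linearly dependent.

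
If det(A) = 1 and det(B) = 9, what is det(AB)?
9

Use the multiplicative property of determinants: det(AB) = det(A)*det(B).
det(AB) = (1)*(9) = 9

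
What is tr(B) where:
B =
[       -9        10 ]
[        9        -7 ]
tr(B) = -9 - 7 = -16

The trace of a square matrix is the sum of its diagonal entries.
Diagonal entries of B: B[0][0] = -9, B[1][1] = -7.
tr(B) = -9 - 7 = -16.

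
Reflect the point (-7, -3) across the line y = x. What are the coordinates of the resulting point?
(-3, -7)

Reflection across line y = x: (-7, -3) → (-3, -7)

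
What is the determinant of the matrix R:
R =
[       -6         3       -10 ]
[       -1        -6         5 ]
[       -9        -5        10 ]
det(R) = 595

Expand along row 0 (cofactor expansion): det(R) = a*(e*i - f*h) - b*(d*i - f*g) + c*(d*h - e*g), where the 3×3 is [[a, b, c], [d, e, f], [g, h, i]].
Minor M_00 = (-6)*(10) - (5)*(-5) = -60 + 25 = -35.
Minor M_01 = (-1)*(10) - (5)*(-9) = -10 + 45 = 35.
Minor M_02 = (-1)*(-5) - (-6)*(-9) = 5 - 54 = -49.
det(R) = (-6)*(-35) - (3)*(35) + (-10)*(-49) = 210 - 105 + 490 = 595.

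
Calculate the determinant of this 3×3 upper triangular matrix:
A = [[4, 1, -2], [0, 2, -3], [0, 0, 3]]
24

The determinant of a triangular matrix is the product of its diagonal entries (the off-diagonal entries above the diagonal do not affect it).
det(A) = (4) * (2) * (3) = 24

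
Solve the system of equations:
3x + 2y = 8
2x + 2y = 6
x = 2, y = 1

Use elimination (row reduction):
Equation 1: 3x + 2y = 8.
Equation 2: 2x + 2y = 6.
Multiply Eq1 by 2 and Eq2 by 3: 6x + 4y = 16;  6x + 6y = 18.
Subtract: (2)y = 2, so y = 1.
Back-substitute into Eq1: 3x + 2*(1) = 8, so x = 2.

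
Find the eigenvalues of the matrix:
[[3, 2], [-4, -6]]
λ = -5 and λ = 2

Characteristic equation: det(A - λI) = 0
λ² - (trace)λ + (det) = 0
λ² - (-3)λ + (-10) = 0
λ² + 3λ - 10 = 0
Solving: λ = -5, 2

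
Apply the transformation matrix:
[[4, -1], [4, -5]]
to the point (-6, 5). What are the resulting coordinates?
(-29, -49)

Matrix multiplication:
[[4, -1], [4, -5]] × [-6, 5]ᵀ
= [4×-6 + -1×5, 4×-6 + -5×5]ᵀ
= [-29.0000, -49.0000]ᵀ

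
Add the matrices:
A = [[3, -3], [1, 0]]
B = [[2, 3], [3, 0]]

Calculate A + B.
[[5, 0], [4, 0]]

Add corresponding elements:
(3)+(2)=5
(-3)+(3)=0
(1)+(3)=4
(0)+(0)=0
A + B = [[5, 0], [4, 0]]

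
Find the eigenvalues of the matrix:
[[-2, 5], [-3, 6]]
λ = 1 and λ = 3

Characteristic equation: det(A - λI) = 0
λ² - (trace)λ + (det) = 0
λ² - (4)λ + (3) = 0
λ² - 4λ + 3 = 0
Solving: λ = 1, 3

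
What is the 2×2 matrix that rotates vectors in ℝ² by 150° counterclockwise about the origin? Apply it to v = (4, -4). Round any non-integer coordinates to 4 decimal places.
R = [[-√3/2, -1/2], [1/2, -√3/2]]; R·v = (-1.4641, 5.4641)

A counterclockwise rotation by angle θ in ℝ² has matrix R(θ) = [[cos θ, -sin θ], [sin θ, cos θ]].
For θ = 150°: cos θ = -√3/2, sin θ = 1/2.
R(150°) = [[-√3/2, -1/2], [1/2, -√3/2]].
R·v = [-√3/2·4 + (-1/2)·-4, 1/2·4 + -√3/2·-4] = (-1.4641, 5.4641).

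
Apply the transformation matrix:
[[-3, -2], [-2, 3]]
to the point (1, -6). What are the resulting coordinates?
(9, -20)

Matrix multiplication:
[[-3, -2], [-2, 3]] × [1, -6]ᵀ
= [-3×1 + -2×-6, -2×1 + 3×-6]ᵀ
= [9.0000, -20.0000]ᵀ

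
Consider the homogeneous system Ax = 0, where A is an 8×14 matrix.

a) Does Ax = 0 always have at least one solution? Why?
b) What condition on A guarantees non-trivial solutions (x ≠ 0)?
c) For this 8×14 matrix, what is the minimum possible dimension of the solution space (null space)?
a) Yes, x = 0 is always a solution. b) When A has linearly dependent columns (rank < n). c) Minimum nullity = 6.

a) x = 0 satisfies A·0 = 0, so the zero vector is always a solution.
b) Non-trivial solutions exist iff the columns of A are linearly dependent, equivalently rank(A) < n (the number of columns).
c) By rank-nullity, rank(A) + nullity(A) = n = 14. Since A has only 8 rows, rank(A) ≤ 8, so nullity(A) ≥ 14 - 8 = 6.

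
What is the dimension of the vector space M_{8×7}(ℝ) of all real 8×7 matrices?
Dimension = 56

A real 8×7 matrix is determined by its 8·7 = 56 independent entries.
A standard basis is {E_ij : 1 ≤ i ≤ 8, 1 ≤ j ≤ 7}, where E_ij has a 1 in position (i, j) and 0 elsewhere — there are 56 such matrices, and they are linearly independent and span M_{8×7}(ℝ).
Therefore dim(M_{8×7}(ℝ)) = 56.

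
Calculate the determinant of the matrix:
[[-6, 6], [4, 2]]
-36

For a 2×2 matrix [[a, b], [c, d]], det = ad - bc
det = (-6)(2) - (6)(4) = -12 - 24 = -36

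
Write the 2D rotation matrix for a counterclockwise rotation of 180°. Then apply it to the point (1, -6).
R = [[-1, 0], [0, -1]]; R·(1, -6) = (-1, 6)

Rotation matrix formula: R(θ) = [[cos θ, -sin θ], [sin θ, cos θ]]
For θ = 180°:
cos(180°) = -1
sin(180°) = 0
R = [[-1, 0], [0, -1]]
Apply to (1, -6): [-1·1 + (0)·-6, 0·1 + -1·-6] = (-1, 6)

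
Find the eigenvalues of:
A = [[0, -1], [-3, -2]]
λ = -3, 1

Solve det(A - λI) = 0. For a 2×2 matrix this is λ² - (trace)λ + det = 0.
trace(A) = 0 - 2 = -2.
det(A) = (0)*(-2) - (-1)*(-3) = 0 - 3 = -3.
Characteristic equation: λ² - (-2)λ + (-3) = 0.
Discriminant: (-2)² - 4*(-3) = 4 + 12 = 16.
Roots: λ = (-2 ± √16) / 2 = -3, 1.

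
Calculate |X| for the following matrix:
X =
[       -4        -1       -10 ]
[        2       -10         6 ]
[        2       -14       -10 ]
det(X) = -688

Expand along row 0 (cofactor expansion): det(X) = a*(e*i - f*h) - b*(d*i - f*g) + c*(d*h - e*g), where the 3×3 is [[a, b, c], [d, e, f], [g, h, i]].
Minor M_00 = (-10)*(-10) - (6)*(-14) = 100 + 84 = 184.
Minor M_01 = (2)*(-10) - (6)*(2) = -20 - 12 = -32.
Minor M_02 = (2)*(-14) - (-10)*(2) = -28 + 20 = -8.
det(X) = (-4)*(184) - (-1)*(-32) + (-10)*(-8) = -736 - 32 + 80 = -688.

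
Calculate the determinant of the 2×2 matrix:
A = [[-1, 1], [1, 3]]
-4

For A = [[a, b], [c, d]], det(A) = a*d - b*c.
det(A) = (-1)*(3) - (1)*(1) = -3 - 1 = -4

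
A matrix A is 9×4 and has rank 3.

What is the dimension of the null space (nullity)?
1

The rank-nullity theorem for an m×n matrix states:
rank(A) + nullity(A) = n (the number of columns).
Here n = 4 and rank(A) = 3, so nullity(A) = 4 - 3 = 1.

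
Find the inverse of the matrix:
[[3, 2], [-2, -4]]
[[1/2, 1/4], [-1/4, -3/8]]

For [[a,b],[c,d]], inverse = (1/det)·[[d,-b],[-c,a]]
det = 3·-4 - 2·-2 = -8
Inverse = (1/-8)·[[-4, -2], [2, 3]]
        = [[1/2, 1/4], [-1/4, -3/8]]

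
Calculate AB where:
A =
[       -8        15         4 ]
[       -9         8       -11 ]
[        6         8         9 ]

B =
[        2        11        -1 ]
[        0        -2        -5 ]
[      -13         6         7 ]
AB =
[      -68       -94       -39 ]
[      125      -181      -108 ]
[     -105       104        17 ]

Matrix multiplication: (AB)[i][j] = sum over k of A[i][k] * B[k][j].
  (AB)[0][0] = (-8)*(2) + (15)*(0) + (4)*(-13) = -68
  (AB)[0][1] = (-8)*(11) + (15)*(-2) + (4)*(6) = -94
  (AB)[0][2] = (-8)*(-1) + (15)*(-5) + (4)*(7) = -39
  (AB)[1][0] = (-9)*(2) + (8)*(0) + (-11)*(-13) = 125
  (AB)[1][1] = (-9)*(11) + (8)*(-2) + (-11)*(6) = -181
  (AB)[1][2] = (-9)*(-1) + (8)*(-5) + (-11)*(7) = -108
  (AB)[2][0] = (6)*(2) + (8)*(0) + (9)*(-13) = -105
  (AB)[2][1] = (6)*(11) + (8)*(-2) + (9)*(6) = 104
  (AB)[2][2] = (6)*(-1) + (8)*(-5) + (9)*(7) = 17
AB =
[      -68       -94       -39 ]
[      125      -181      -108 ]
[     -105       104        17 ]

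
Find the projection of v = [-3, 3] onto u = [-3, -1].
[-9/5, -3/5]

The projection of v onto u is proj_u(v) = ((v·u) / (u·u)) · u.
v·u = (-3)*(-3) + (3)*(-1) = 6.
u·u = (-3)*(-3) + (-1)*(-1) = 10.
coefficient = 6 / 10 = 3/5.
proj_u(v) = 3/5 · [-3, -1] = [-9/5, -3/5].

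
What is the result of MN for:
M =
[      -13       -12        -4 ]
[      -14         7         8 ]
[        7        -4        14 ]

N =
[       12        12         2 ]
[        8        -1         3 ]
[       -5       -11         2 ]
MN =
[     -232      -100       -70 ]
[     -152      -263         9 ]
[      -18       -66        30 ]

Matrix multiplication: (MN)[i][j] = sum over k of M[i][k] * N[k][j].
  (MN)[0][0] = (-13)*(12) + (-12)*(8) + (-4)*(-5) = -232
  (MN)[0][1] = (-13)*(12) + (-12)*(-1) + (-4)*(-11) = -100
  (MN)[0][2] = (-13)*(2) + (-12)*(3) + (-4)*(2) = -70
  (MN)[1][0] = (-14)*(12) + (7)*(8) + (8)*(-5) = -152
  (MN)[1][1] = (-14)*(12) + (7)*(-1) + (8)*(-11) = -263
  (MN)[1][2] = (-14)*(2) + (7)*(3) + (8)*(2) = 9
  (MN)[2][0] = (7)*(12) + (-4)*(8) + (14)*(-5) = -18
  (MN)[2][1] = (7)*(12) + (-4)*(-1) + (14)*(-11) = -66
  (MN)[2][2] = (7)*(2) + (-4)*(3) + (14)*(2) = 30
MN =
[     -232      -100       -70 ]
[     -152      -263         9 ]
[      -18       -66        30 ]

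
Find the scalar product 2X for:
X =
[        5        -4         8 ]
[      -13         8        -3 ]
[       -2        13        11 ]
2X =
[       10        -8        16 ]
[      -26        16        -6 ]
[       -4        26        22 ]

Scalar multiplication is elementwise: (2X)[i][j] = 2 * X[i][j].
  (2X)[0][0] = 2 * (5) = 10
  (2X)[0][1] = 2 * (-4) = -8
  (2X)[0][2] = 2 * (8) = 16
  (2X)[1][0] = 2 * (-13) = -26
  (2X)[1][1] = 2 * (8) = 16
  (2X)[1][2] = 2 * (-3) = -6
  (2X)[2][0] = 2 * (-2) = -4
  (2X)[2][1] = 2 * (13) = 26
  (2X)[2][2] = 2 * (11) = 22
2X =
[       10        -8        16 ]
[      -26        16        -6 ]
[       -4        26        22 ]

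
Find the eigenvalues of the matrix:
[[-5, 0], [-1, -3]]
λ = -5 and λ = -3

Characteristic equation: det(A - λI) = 0
λ² - (trace)λ + (det) = 0
λ² - (-8)λ + (15) = 0
λ² + 8λ + 15 = 0
Solving: λ = -5, -3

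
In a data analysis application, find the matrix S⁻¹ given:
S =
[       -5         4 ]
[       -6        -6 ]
det(S) = 54
S⁻¹ =
[     -1/9     -2/27 ]
[      1/9     -5/54 ]

For a 2×2 matrix S = [[a, b], [c, d]] with det(S) ≠ 0, S⁻¹ = (1/det(S)) * [[d, -b], [-c, a]].
det(S) = (-5)*(-6) - (4)*(-6) = 30 + 24 = 54.
S⁻¹ = (1/54) * [[-6, -4], [6, -5]].
Dividing each entry by 54 and reducing:
S⁻¹ =
[     -1/9     -2/27 ]
[      1/9     -5/54 ]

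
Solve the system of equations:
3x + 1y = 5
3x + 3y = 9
x = 1, y = 2

Use elimination (row reduction):
Equation 1: 3x + 1y = 5.
Equation 2: 3x + 3y = 9.
Multiply Eq1 by 3 and Eq2 by 3: 9x + 3y = 15;  9x + 9y = 27.
Subtract: (6)y = 12, so y = 2.
Back-substitute into Eq1: 3x + 1*(2) = 5, so x = 1.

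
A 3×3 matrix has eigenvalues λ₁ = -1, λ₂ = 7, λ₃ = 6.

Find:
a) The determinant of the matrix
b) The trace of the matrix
det = -42, trace = 12

Two standard eigenvalue identities:
- det(A) equals the product of the eigenvalues (counted with multiplicity).
- trace(A) equals the sum of the eigenvalues.
det(A) = (-1)*(7)*(6) = -42.
trace(A) = -1 + 7 + 6 = 12.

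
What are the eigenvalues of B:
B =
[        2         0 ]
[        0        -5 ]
λ = -5, 2

Solve det(B - λI) = 0. For a 2×2 matrix the characteristic equation is λ² - (trace)λ + det = 0.
trace(B) = a + d = 2 - 5 = -3.
det(B) = a*d - b*c = (2)*(-5) - (0)*(0) = -10 - 0 = -10.
Characteristic equation: λ² - (-3)λ + (-10) = 0.
Discriminant = (-3)² - 4*(-10) = 9 + 40 = 49.
λ = (-3 ± √49) / 2 = (-3 ± 7) / 2 = -5, 2.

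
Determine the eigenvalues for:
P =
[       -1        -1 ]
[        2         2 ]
λ = 0, 1

Solve det(P - λI) = 0. For a 2×2 matrix the characteristic equation is λ² - (trace)λ + det = 0.
trace(P) = a + d = -1 + 2 = 1.
det(P) = a*d - b*c = (-1)*(2) - (-1)*(2) = -2 + 2 = 0.
Characteristic equation: λ² - (1)λ + (0) = 0.
Discriminant = (1)² - 4*(0) = 1 - 0 = 1.
λ = (1 ± √1) / 2 = (1 ± 1) / 2 = 0, 1.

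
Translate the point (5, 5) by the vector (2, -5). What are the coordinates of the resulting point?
(7, 0)

Translation by (2, -5):
x' = 5 + 2 = 7
y' = 5 + -5 = 0
Homogeneous matrix: [[1, 0, 2], [0, 1, -5], [0, 0, 1]]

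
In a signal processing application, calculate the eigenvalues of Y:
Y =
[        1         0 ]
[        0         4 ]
λ = 1, 4

Solve det(Y - λI) = 0. For a 2×2 matrix the characteristic equation is λ² - (trace)λ + det = 0.
trace(Y) = a + d = 1 + 4 = 5.
det(Y) = a*d - b*c = (1)*(4) - (0)*(0) = 4 - 0 = 4.
Characteristic equation: λ² - (5)λ + (4) = 0.
Discriminant = (5)² - 4*(4) = 25 - 16 = 9.
λ = (5 ± √9) / 2 = (5 ± 3) / 2 = 1, 4.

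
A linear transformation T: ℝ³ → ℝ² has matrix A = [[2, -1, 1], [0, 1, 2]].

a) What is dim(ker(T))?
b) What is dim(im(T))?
dim(ker) = 1, dim(im) = 2

The two rows are not scalar multiples of one another (no single k satisfies row 2 = k × row 1), so they are linearly independent.
Thus rank(A) = 2.
dim(im(T)) = rank(A) = 2.
By the rank-nullity theorem applied to T: ℝ³ → ℝ², rank(A) + nullity(A) = 3 (the domain dimension), so dim(ker(T)) = 3 - 2 = 1.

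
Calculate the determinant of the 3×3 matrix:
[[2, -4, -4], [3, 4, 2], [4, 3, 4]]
64

Expansion along first row:
det = 2·det([[4,2],[3,4]]) - -4·det([[3,2],[4,4]]) + -4·det([[3,4],[4,3]])
    = 2·(4·4 - 2·3) - -4·(3·4 - 2·4) + -4·(3·3 - 4·4)
    = 2·10 - -4·4 + -4·-7
    = 20 + 16 + 28 = 64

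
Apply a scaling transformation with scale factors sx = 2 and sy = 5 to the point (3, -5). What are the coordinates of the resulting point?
(6, -25)

Scaling matrix:
[[2, 0], [0, 5]]
Result: (3 × 2, -5 × 5) = (6, -25)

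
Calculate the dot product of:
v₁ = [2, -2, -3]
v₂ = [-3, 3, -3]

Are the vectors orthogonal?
-3, No

The dot product is the sum of products of corresponding components.
v₁·v₂ = (2)*(-3) + (-2)*(3) + (-3)*(-3) = -6 - 6 + 9 = -3.
Two vectors are orthogonal iff their dot product is 0; here the dot product is -3, so the vectors are not orthogonal.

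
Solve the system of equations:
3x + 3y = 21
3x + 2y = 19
x = 5, y = 2

Use elimination (row reduction):
Equation 1: 3x + 3y = 21.
Equation 2: 3x + 2y = 19.
Multiply Eq1 by 3 and Eq2 by 3: 9x + 9y = 63;  9x + 6y = 57.
Subtract: (-3)y = -6, so y = 2.
Back-substitute into Eq1: 3x + 3*(2) = 21, so x = 5.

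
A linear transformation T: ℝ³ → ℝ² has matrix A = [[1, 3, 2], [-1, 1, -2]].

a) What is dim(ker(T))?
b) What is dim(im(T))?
dim(ker) = 1, dim(im) = 2

The two rows are not scalar multiples of one another (no single k satisfies row 2 = k × row 1), so they are linearly independent.
Thus rank(A) = 2.
dim(im(T)) = rank(A) = 2.
By the rank-nullity theorem applied to T: ℝ³ → ℝ², rank(A) + nullity(A) = 3 (the domain dimension), so dim(ker(T)) = 3 - 2 = 1.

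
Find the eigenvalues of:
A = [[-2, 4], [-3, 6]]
λ = 0, 4

Solve det(A - λI) = 0. For a 2×2 matrix this is λ² - (trace)λ + det = 0.
trace(A) = -2 + 6 = 4.
det(A) = (-2)*(6) - (4)*(-3) = -12 + 12 = 0.
Characteristic equation: λ² - (4)λ + (0) = 0.
Discriminant: (4)² - 4*(0) = 16 - 0 = 16.
Roots: λ = (4 ± √16) / 2 = 0, 4.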